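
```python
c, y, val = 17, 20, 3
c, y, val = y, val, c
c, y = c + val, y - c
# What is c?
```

Trace (tracking c):
c, y, val = (17, 20, 3)  # -> c = 17, y = 20, val = 3
c, y, val = (y, val, c)  # -> c = 20, y = 3, val = 17
c, y = (c + val, y - c)  # -> c = 37, y = -17

Answer: 37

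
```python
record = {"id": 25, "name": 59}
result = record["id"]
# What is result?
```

Answer: 25

Derivation:
Trace (tracking result):
record = {'id': 25, 'name': 59}  # -> record = {'id': 25, 'name': 59}
result = record['id']  # -> result = 25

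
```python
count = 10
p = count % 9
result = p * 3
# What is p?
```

Trace (tracking p):
count = 10  # -> count = 10
p = count % 9  # -> p = 1
result = p * 3  # -> result = 3

Answer: 1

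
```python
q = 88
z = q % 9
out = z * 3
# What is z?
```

Trace (tracking z):
q = 88  # -> q = 88
z = q % 9  # -> z = 7
out = z * 3  # -> out = 21

Answer: 7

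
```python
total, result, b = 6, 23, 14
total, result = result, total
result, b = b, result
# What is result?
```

Answer: 14

Derivation:
Trace (tracking result):
total, result, b = (6, 23, 14)  # -> total = 6, result = 23, b = 14
total, result = (result, total)  # -> total = 23, result = 6
result, b = (b, result)  # -> result = 14, b = 6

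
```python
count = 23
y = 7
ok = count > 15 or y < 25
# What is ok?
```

Answer: True

Derivation:
Trace (tracking ok):
count = 23  # -> count = 23
y = 7  # -> y = 7
ok = count > 15 or y < 25  # -> ok = True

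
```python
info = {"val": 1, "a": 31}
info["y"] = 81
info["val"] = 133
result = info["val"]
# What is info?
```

Answer: {'val': 133, 'a': 31, 'y': 81}

Derivation:
Trace (tracking info):
info = {'val': 1, 'a': 31}  # -> info = {'val': 1, 'a': 31}
info['y'] = 81  # -> info = {'val': 1, 'a': 31, 'y': 81}
info['val'] = 133  # -> info = {'val': 133, 'a': 31, 'y': 81}
result = info['val']  # -> result = 133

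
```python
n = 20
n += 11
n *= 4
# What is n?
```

Answer: 124

Derivation:
Trace (tracking n):
n = 20  # -> n = 20
n += 11  # -> n = 31
n *= 4  # -> n = 124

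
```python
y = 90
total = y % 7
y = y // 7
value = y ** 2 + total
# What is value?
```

Answer: 150

Derivation:
Trace (tracking value):
y = 90  # -> y = 90
total = y % 7  # -> total = 6
y = y // 7  # -> y = 12
value = y ** 2 + total  # -> value = 150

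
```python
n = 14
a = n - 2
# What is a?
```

Trace (tracking a):
n = 14  # -> n = 14
a = n - 2  # -> a = 12

Answer: 12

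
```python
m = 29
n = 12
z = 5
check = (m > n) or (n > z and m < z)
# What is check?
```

Trace (tracking check):
m = 29  # -> m = 29
n = 12  # -> n = 12
z = 5  # -> z = 5
check = m > n or (n > z and m < z)  # -> check = True

Answer: True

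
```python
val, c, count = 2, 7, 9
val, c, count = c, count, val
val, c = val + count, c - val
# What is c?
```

Answer: 2

Derivation:
Trace (tracking c):
val, c, count = (2, 7, 9)  # -> val = 2, c = 7, count = 9
val, c, count = (c, count, val)  # -> val = 7, c = 9, count = 2
val, c = (val + count, c - val)  # -> val = 9, c = 2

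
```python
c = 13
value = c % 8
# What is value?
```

Trace (tracking value):
c = 13  # -> c = 13
value = c % 8  # -> value = 5

Answer: 5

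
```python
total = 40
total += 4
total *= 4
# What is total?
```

Trace (tracking total):
total = 40  # -> total = 40
total += 4  # -> total = 44
total *= 4  # -> total = 176

Answer: 176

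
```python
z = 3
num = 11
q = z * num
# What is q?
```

Answer: 33

Derivation:
Trace (tracking q):
z = 3  # -> z = 3
num = 11  # -> num = 11
q = z * num  # -> q = 33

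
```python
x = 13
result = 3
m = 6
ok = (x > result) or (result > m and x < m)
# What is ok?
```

Trace (tracking ok):
x = 13  # -> x = 13
result = 3  # -> result = 3
m = 6  # -> m = 6
ok = x > result or (result > m and x < m)  # -> ok = True

Answer: True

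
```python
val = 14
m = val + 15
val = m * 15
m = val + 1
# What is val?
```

Trace (tracking val):
val = 14  # -> val = 14
m = val + 15  # -> m = 29
val = m * 15  # -> val = 435
m = val + 1  # -> m = 436

Answer: 435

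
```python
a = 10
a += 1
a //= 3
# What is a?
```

Answer: 3

Derivation:
Trace (tracking a):
a = 10  # -> a = 10
a += 1  # -> a = 11
a //= 3  # -> a = 3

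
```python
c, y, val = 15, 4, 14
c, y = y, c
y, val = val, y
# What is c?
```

Trace (tracking c):
c, y, val = (15, 4, 14)  # -> c = 15, y = 4, val = 14
c, y = (y, c)  # -> c = 4, y = 15
y, val = (val, y)  # -> y = 14, val = 15

Answer: 4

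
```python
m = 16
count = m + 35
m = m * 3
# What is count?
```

Answer: 51

Derivation:
Trace (tracking count):
m = 16  # -> m = 16
count = m + 35  # -> count = 51
m = m * 3  # -> m = 48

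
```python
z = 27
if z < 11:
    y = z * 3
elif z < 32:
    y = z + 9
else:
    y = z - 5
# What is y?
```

Answer: 36

Derivation:
Trace (tracking y):
z = 27  # -> z = 27
if z < 11:  # condition is False
elif z < 32:  # condition is True
    y = z + 9  # -> y = 36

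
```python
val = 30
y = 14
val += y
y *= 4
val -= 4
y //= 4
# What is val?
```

Answer: 40

Derivation:
Trace (tracking val):
val = 30  # -> val = 30
y = 14  # -> y = 14
val += y  # -> val = 44
y *= 4  # -> y = 56
val -= 4  # -> val = 40
y //= 4  # -> y = 14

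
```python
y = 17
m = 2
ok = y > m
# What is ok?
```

Answer: True

Derivation:
Trace (tracking ok):
y = 17  # -> y = 17
m = 2  # -> m = 2
ok = y > m  # -> ok = True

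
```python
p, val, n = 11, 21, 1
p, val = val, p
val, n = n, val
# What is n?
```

Answer: 11

Derivation:
Trace (tracking n):
p, val, n = (11, 21, 1)  # -> p = 11, val = 21, n = 1
p, val = (val, p)  # -> p = 21, val = 11
val, n = (n, val)  # -> val = 1, n = 11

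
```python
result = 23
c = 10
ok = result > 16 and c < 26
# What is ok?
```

Trace (tracking ok):
result = 23  # -> result = 23
c = 10  # -> c = 10
ok = result > 16 and c < 26  # -> ok = True

Answer: True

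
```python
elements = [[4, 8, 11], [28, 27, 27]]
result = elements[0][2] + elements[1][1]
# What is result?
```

Answer: 38

Derivation:
Trace (tracking result):
elements = [[4, 8, 11], [28, 27, 27]]  # -> elements = [[4, 8, 11], [28, 27, 27]]
result = elements[0][2] + elements[1][1]  # -> result = 38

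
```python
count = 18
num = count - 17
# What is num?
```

Answer: 1

Derivation:
Trace (tracking num):
count = 18  # -> count = 18
num = count - 17  # -> num = 1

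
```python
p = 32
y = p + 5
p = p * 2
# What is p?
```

Trace (tracking p):
p = 32  # -> p = 32
y = p + 5  # -> y = 37
p = p * 2  # -> p = 64

Answer: 64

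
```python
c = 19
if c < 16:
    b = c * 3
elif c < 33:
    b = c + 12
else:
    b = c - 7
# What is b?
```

Answer: 31

Derivation:
Trace (tracking b):
c = 19  # -> c = 19
if c < 16:  # condition is False
elif c < 33:  # condition is True
    b = c + 12  # -> b = 31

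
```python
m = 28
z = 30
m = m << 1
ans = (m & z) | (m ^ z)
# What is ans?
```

Trace (tracking ans):
m = 28  # -> m = 28
z = 30  # -> z = 30
m = m << 1  # -> m = 56
ans = m & z | m ^ z  # -> ans = 62

Answer: 62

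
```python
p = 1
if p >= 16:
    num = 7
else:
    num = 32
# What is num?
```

Answer: 32

Derivation:
Trace (tracking num):
p = 1  # -> p = 1
if p >= 16:  # condition is False
else:
    num = 32  # -> num = 32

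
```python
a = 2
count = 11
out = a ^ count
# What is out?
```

Trace (tracking out):
a = 2  # -> a = 2
count = 11  # -> count = 11
out = a ^ count  # -> out = 9

Answer: 9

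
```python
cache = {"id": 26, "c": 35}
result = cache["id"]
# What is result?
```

Answer: 26

Derivation:
Trace (tracking result):
cache = {'id': 26, 'c': 35}  # -> cache = {'id': 26, 'c': 35}
result = cache['id']  # -> result = 26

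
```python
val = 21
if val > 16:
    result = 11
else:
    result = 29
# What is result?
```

Answer: 11

Derivation:
Trace (tracking result):
val = 21  # -> val = 21
if val > 16:  # condition is True
    result = 11  # -> result = 11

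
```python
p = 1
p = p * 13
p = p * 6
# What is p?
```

Trace (tracking p):
p = 1  # -> p = 1
p = p * 13  # -> p = 13
p = p * 6  # -> p = 78

Answer: 78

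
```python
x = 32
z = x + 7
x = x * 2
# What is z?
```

Trace (tracking z):
x = 32  # -> x = 32
z = x + 7  # -> z = 39
x = x * 2  # -> x = 64

Answer: 39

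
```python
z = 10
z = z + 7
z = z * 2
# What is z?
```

Answer: 34

Derivation:
Trace (tracking z):
z = 10  # -> z = 10
z = z + 7  # -> z = 17
z = z * 2  # -> z = 34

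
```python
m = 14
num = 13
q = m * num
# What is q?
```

Trace (tracking q):
m = 14  # -> m = 14
num = 13  # -> num = 13
q = m * num  # -> q = 182

Answer: 182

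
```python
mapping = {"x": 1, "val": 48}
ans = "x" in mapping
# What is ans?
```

Trace (tracking ans):
mapping = {'x': 1, 'val': 48}  # -> mapping = {'x': 1, 'val': 48}
ans = 'x' in mapping  # -> ans = True

Answer: True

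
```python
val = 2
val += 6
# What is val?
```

Answer: 8

Derivation:
Trace (tracking val):
val = 2  # -> val = 2
val += 6  # -> val = 8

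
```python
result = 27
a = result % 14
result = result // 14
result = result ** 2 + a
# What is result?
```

Answer: 14

Derivation:
Trace (tracking result):
result = 27  # -> result = 27
a = result % 14  # -> a = 13
result = result // 14  # -> result = 1
result = result ** 2 + a  # -> result = 14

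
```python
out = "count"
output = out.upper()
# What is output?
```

Trace (tracking output):
out = 'count'  # -> out = 'count'
output = out.upper()  # -> output = 'COUNT'

Answer: 'COUNT'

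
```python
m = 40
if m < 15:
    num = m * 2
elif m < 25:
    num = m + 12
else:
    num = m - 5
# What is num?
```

Trace (tracking num):
m = 40  # -> m = 40
if m < 15:  # condition is False
elif m < 25:  # condition is False
else:
    num = m - 5  # -> num = 35

Answer: 35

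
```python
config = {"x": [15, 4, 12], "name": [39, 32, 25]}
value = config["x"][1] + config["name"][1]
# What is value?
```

Answer: 36

Derivation:
Trace (tracking value):
config = {'x': [15, 4, 12], 'name': [39, 32, 25]}  # -> config = {'x': [15, 4, 12], 'name': [39, 32, 25]}
value = config['x'][1] + config['name'][1]  # -> value = 36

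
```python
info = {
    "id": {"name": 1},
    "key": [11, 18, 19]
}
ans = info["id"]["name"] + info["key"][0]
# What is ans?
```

Answer: 12

Derivation:
Trace (tracking ans):
info = {'id': {'name': 1}, 'key': [11, 18, 19]}  # -> info = {'id': {'name': 1}, 'key': [11, 18, 19]}
ans = info['id']['name'] + info['key'][0]  # -> ans = 12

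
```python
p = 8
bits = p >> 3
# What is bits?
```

Answer: 1

Derivation:
Trace (tracking bits):
p = 8  # -> p = 8
bits = p >> 3  # -> bits = 1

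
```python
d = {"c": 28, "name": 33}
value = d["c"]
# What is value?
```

Trace (tracking value):
d = {'c': 28, 'name': 33}  # -> d = {'c': 28, 'name': 33}
value = d['c']  # -> value = 28

Answer: 28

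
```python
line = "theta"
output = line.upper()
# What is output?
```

Trace (tracking output):
line = 'theta'  # -> line = 'theta'
output = line.upper()  # -> output = 'THETA'

Answer: 'THETA'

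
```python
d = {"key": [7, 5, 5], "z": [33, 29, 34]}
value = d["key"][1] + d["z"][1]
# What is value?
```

Answer: 34

Derivation:
Trace (tracking value):
d = {'key': [7, 5, 5], 'z': [33, 29, 34]}  # -> d = {'key': [7, 5, 5], 'z': [33, 29, 34]}
value = d['key'][1] + d['z'][1]  # -> value = 34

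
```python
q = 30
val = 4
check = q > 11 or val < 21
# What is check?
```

Trace (tracking check):
q = 30  # -> q = 30
val = 4  # -> val = 4
check = q > 11 or val < 21  # -> check = True

Answer: True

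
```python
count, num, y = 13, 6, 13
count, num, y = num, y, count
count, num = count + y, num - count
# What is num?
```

Answer: 7

Derivation:
Trace (tracking num):
count, num, y = (13, 6, 13)  # -> count = 13, num = 6, y = 13
count, num, y = (num, y, count)  # -> count = 6, num = 13, y = 13
count, num = (count + y, num - count)  # -> count = 19, num = 7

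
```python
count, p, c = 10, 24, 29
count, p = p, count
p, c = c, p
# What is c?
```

Trace (tracking c):
count, p, c = (10, 24, 29)  # -> count = 10, p = 24, c = 29
count, p = (p, count)  # -> count = 24, p = 10
p, c = (c, p)  # -> p = 29, c = 10

Answer: 10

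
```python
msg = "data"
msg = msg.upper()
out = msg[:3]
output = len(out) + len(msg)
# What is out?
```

Answer: 'DAT'

Derivation:
Trace (tracking out):
msg = 'data'  # -> msg = 'data'
msg = msg.upper()  # -> msg = 'DATA'
out = msg[:3]  # -> out = 'DAT'
output = len(out) + len(msg)  # -> output = 7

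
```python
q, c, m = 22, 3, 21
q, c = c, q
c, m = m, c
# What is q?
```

Trace (tracking q):
q, c, m = (22, 3, 21)  # -> q = 22, c = 3, m = 21
q, c = (c, q)  # -> q = 3, c = 22
c, m = (m, c)  # -> c = 21, m = 22

Answer: 3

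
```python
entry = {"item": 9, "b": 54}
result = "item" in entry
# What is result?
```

Trace (tracking result):
entry = {'item': 9, 'b': 54}  # -> entry = {'item': 9, 'b': 54}
result = 'item' in entry  # -> result = True

Answer: True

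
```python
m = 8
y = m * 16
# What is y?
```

Trace (tracking y):
m = 8  # -> m = 8
y = m * 16  # -> y = 128

Answer: 128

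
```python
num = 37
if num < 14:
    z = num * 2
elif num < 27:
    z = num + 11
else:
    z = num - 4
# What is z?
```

Trace (tracking z):
num = 37  # -> num = 37
if num < 14:  # condition is False
elif num < 27:  # condition is False
else:
    z = num - 4  # -> z = 33

Answer: 33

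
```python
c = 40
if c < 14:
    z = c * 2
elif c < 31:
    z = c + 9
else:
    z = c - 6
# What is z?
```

Trace (tracking z):
c = 40  # -> c = 40
if c < 14:  # condition is False
elif c < 31:  # condition is False
else:
    z = c - 6  # -> z = 34

Answer: 34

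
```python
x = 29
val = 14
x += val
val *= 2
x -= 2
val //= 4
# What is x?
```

Answer: 41

Derivation:
Trace (tracking x):
x = 29  # -> x = 29
val = 14  # -> val = 14
x += val  # -> x = 43
val *= 2  # -> val = 28
x -= 2  # -> x = 41
val //= 4  # -> val = 7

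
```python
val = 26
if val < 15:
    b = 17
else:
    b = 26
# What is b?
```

Trace (tracking b):
val = 26  # -> val = 26
if val < 15:  # condition is False
else:
    b = 26  # -> b = 26

Answer: 26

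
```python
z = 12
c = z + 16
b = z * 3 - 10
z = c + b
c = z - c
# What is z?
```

Answer: 54

Derivation:
Trace (tracking z):
z = 12  # -> z = 12
c = z + 16  # -> c = 28
b = z * 3 - 10  # -> b = 26
z = c + b  # -> z = 54
c = z - c  # -> c = 26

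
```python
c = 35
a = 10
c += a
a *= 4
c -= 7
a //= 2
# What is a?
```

Trace (tracking a):
c = 35  # -> c = 35
a = 10  # -> a = 10
c += a  # -> c = 45
a *= 4  # -> a = 40
c -= 7  # -> c = 38
a //= 2  # -> a = 20

Answer: 20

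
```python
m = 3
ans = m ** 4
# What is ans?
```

Trace (tracking ans):
m = 3  # -> m = 3
ans = m ** 4  # -> ans = 81

Answer: 81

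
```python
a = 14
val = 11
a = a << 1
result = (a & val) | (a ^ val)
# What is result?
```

Answer: 31

Derivation:
Trace (tracking result):
a = 14  # -> a = 14
val = 11  # -> val = 11
a = a << 1  # -> a = 28
result = a & val | a ^ val  # -> result = 31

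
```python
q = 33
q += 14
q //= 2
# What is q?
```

Trace (tracking q):
q = 33  # -> q = 33
q += 14  # -> q = 47
q //= 2  # -> q = 23

Answer: 23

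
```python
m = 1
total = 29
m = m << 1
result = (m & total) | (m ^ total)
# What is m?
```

Trace (tracking m):
m = 1  # -> m = 1
total = 29  # -> total = 29
m = m << 1  # -> m = 2
result = m & total | m ^ total  # -> result = 31

Answer: 2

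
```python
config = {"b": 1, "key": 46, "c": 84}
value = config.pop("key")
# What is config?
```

Answer: {'b': 1, 'c': 84}

Derivation:
Trace (tracking config):
config = {'b': 1, 'key': 46, 'c': 84}  # -> config = {'b': 1, 'key': 46, 'c': 84}
value = config.pop('key')  # -> value = 46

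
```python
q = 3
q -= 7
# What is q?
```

Answer: -4

Derivation:
Trace (tracking q):
q = 3  # -> q = 3
q -= 7  # -> q = -4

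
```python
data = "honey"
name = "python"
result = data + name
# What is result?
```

Answer: 'honeypython'

Derivation:
Trace (tracking result):
data = 'honey'  # -> data = 'honey'
name = 'python'  # -> name = 'python'
result = data + name  # -> result = 'honeypython'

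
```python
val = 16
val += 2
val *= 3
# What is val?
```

Answer: 54

Derivation:
Trace (tracking val):
val = 16  # -> val = 16
val += 2  # -> val = 18
val *= 3  # -> val = 54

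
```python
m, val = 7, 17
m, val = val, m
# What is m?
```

Answer: 17

Derivation:
Trace (tracking m):
m, val = (7, 17)  # -> m = 7, val = 17
m, val = (val, m)  # -> m = 17, val = 7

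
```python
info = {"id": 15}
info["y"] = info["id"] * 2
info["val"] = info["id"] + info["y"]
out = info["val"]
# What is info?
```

Answer: {'id': 15, 'y': 30, 'val': 45}

Derivation:
Trace (tracking info):
info = {'id': 15}  # -> info = {'id': 15}
info['y'] = info['id'] * 2  # -> info = {'id': 15, 'y': 30}
info['val'] = info['id'] + info['y']  # -> info = {'id': 15, 'y': 30, 'val': 45}
out = info['val']  # -> out = 45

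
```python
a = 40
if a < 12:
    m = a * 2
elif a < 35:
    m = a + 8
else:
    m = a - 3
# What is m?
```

Trace (tracking m):
a = 40  # -> a = 40
if a < 12:  # condition is False
elif a < 35:  # condition is False
else:
    m = a - 3  # -> m = 37

Answer: 37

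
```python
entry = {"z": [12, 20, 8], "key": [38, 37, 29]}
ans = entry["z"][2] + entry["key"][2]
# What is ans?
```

Answer: 37

Derivation:
Trace (tracking ans):
entry = {'z': [12, 20, 8], 'key': [38, 37, 29]}  # -> entry = {'z': [12, 20, 8], 'key': [38, 37, 29]}
ans = entry['z'][2] + entry['key'][2]  # -> ans = 37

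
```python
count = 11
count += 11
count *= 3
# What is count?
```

Answer: 66

Derivation:
Trace (tracking count):
count = 11  # -> count = 11
count += 11  # -> count = 22
count *= 3  # -> count = 66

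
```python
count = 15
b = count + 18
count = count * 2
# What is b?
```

Answer: 33

Derivation:
Trace (tracking b):
count = 15  # -> count = 15
b = count + 18  # -> b = 33
count = count * 2  # -> count = 30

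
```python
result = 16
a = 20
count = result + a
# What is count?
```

Answer: 36

Derivation:
Trace (tracking count):
result = 16  # -> result = 16
a = 20  # -> a = 20
count = result + a  # -> count = 36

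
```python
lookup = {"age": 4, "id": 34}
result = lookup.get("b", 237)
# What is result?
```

Answer: 237

Derivation:
Trace (tracking result):
lookup = {'age': 4, 'id': 34}  # -> lookup = {'age': 4, 'id': 34}
result = lookup.get('b', 237)  # -> result = 237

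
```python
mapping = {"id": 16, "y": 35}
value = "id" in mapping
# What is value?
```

Answer: True

Derivation:
Trace (tracking value):
mapping = {'id': 16, 'y': 35}  # -> mapping = {'id': 16, 'y': 35}
value = 'id' in mapping  # -> value = True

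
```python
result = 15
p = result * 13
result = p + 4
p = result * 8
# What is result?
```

Trace (tracking result):
result = 15  # -> result = 15
p = result * 13  # -> p = 195
result = p + 4  # -> result = 199
p = result * 8  # -> p = 1592

Answer: 199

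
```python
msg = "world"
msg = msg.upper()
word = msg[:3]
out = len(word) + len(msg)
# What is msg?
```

Answer: 'WORLD'

Derivation:
Trace (tracking msg):
msg = 'world'  # -> msg = 'world'
msg = msg.upper()  # -> msg = 'WORLD'
word = msg[:3]  # -> word = 'WOR'
out = len(word) + len(msg)  # -> out = 8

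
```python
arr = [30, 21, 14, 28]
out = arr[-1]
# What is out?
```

Answer: 28

Derivation:
Trace (tracking out):
arr = [30, 21, 14, 28]  # -> arr = [30, 21, 14, 28]
out = arr[-1]  # -> out = 28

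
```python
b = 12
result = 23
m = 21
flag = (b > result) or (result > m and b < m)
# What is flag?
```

Trace (tracking flag):
b = 12  # -> b = 12
result = 23  # -> result = 23
m = 21  # -> m = 21
flag = b > result or (result > m and b < m)  # -> flag = True

Answer: True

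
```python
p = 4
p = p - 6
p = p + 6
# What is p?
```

Trace (tracking p):
p = 4  # -> p = 4
p = p - 6  # -> p = -2
p = p + 6  # -> p = 4

Answer: 4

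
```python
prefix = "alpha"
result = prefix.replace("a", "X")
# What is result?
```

Trace (tracking result):
prefix = 'alpha'  # -> prefix = 'alpha'
result = prefix.replace('a', 'X')  # -> result = 'XlphX'

Answer: 'XlphX'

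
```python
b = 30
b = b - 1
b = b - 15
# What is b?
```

Answer: 14

Derivation:
Trace (tracking b):
b = 30  # -> b = 30
b = b - 1  # -> b = 29
b = b - 15  # -> b = 14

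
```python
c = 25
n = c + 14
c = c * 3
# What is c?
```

Answer: 75

Derivation:
Trace (tracking c):
c = 25  # -> c = 25
n = c + 14  # -> n = 39
c = c * 3  # -> c = 75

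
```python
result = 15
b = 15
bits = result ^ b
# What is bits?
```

Answer: 0

Derivation:
Trace (tracking bits):
result = 15  # -> result = 15
b = 15  # -> b = 15
bits = result ^ b  # -> bits = 0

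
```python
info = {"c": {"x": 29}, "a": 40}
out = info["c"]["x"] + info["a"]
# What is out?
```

Trace (tracking out):
info = {'c': {'x': 29}, 'a': 40}  # -> info = {'c': {'x': 29}, 'a': 40}
out = info['c']['x'] + info['a']  # -> out = 69

Answer: 69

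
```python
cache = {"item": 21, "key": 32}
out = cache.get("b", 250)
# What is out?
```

Answer: 250

Derivation:
Trace (tracking out):
cache = {'item': 21, 'key': 32}  # -> cache = {'item': 21, 'key': 32}
out = cache.get('b', 250)  # -> out = 250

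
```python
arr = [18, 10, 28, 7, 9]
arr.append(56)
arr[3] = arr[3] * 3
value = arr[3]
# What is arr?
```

Trace (tracking arr):
arr = [18, 10, 28, 7, 9]  # -> arr = [18, 10, 28, 7, 9]
arr.append(56)  # -> arr = [18, 10, 28, 7, 9, 56]
arr[3] = arr[3] * 3  # -> arr = [18, 10, 28, 21, 9, 56]
value = arr[3]  # -> value = 21

Answer: [18, 10, 28, 21, 9, 56]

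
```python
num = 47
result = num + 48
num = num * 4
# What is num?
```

Trace (tracking num):
num = 47  # -> num = 47
result = num + 48  # -> result = 95
num = num * 4  # -> num = 188

Answer: 188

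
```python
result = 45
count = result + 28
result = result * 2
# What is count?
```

Trace (tracking count):
result = 45  # -> result = 45
count = result + 28  # -> count = 73
result = result * 2  # -> result = 90

Answer: 73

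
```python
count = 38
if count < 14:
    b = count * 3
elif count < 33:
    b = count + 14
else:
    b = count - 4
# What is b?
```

Answer: 34

Derivation:
Trace (tracking b):
count = 38  # -> count = 38
if count < 14:  # condition is False
elif count < 33:  # condition is False
else:
    b = count - 4  # -> b = 34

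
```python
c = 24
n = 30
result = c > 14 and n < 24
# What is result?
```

Trace (tracking result):
c = 24  # -> c = 24
n = 30  # -> n = 30
result = c > 14 and n < 24  # -> result = False

Answer: False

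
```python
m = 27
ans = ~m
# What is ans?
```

Trace (tracking ans):
m = 27  # -> m = 27
ans = ~m  # -> ans = -28

Answer: -28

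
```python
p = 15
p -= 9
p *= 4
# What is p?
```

Answer: 24

Derivation:
Trace (tracking p):
p = 15  # -> p = 15
p -= 9  # -> p = 6
p *= 4  # -> p = 24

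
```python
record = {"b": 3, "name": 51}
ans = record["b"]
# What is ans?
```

Answer: 3

Derivation:
Trace (tracking ans):
record = {'b': 3, 'name': 51}  # -> record = {'b': 3, 'name': 51}
ans = record['b']  # -> ans = 3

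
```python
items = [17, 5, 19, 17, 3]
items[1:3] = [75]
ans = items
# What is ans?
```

Trace (tracking ans):
items = [17, 5, 19, 17, 3]  # -> items = [17, 5, 19, 17, 3]
items[1:3] = [75]  # -> items = [17, 75, 17, 3]
ans = items  # -> ans = [17, 75, 17, 3]

Answer: [17, 75, 17, 3]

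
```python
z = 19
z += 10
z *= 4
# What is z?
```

Trace (tracking z):
z = 19  # -> z = 19
z += 10  # -> z = 29
z *= 4  # -> z = 116

Answer: 116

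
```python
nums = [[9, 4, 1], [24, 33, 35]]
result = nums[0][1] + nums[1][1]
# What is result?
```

Answer: 37

Derivation:
Trace (tracking result):
nums = [[9, 4, 1], [24, 33, 35]]  # -> nums = [[9, 4, 1], [24, 33, 35]]
result = nums[0][1] + nums[1][1]  # -> result = 37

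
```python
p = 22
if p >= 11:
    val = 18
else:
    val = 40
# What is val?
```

Answer: 18

Derivation:
Trace (tracking val):
p = 22  # -> p = 22
if p >= 11:  # condition is True
    val = 18  # -> val = 18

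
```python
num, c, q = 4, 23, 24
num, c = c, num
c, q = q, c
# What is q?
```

Trace (tracking q):
num, c, q = (4, 23, 24)  # -> num = 4, c = 23, q = 24
num, c = (c, num)  # -> num = 23, c = 4
c, q = (q, c)  # -> c = 24, q = 4

Answer: 4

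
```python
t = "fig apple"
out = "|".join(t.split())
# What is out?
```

Answer: 'fig|apple'

Derivation:
Trace (tracking out):
t = 'fig apple'  # -> t = 'fig apple'
out = '|'.join(t.split())  # -> out = 'fig|apple'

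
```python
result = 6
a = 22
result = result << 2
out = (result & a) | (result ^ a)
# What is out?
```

Answer: 30

Derivation:
Trace (tracking out):
result = 6  # -> result = 6
a = 22  # -> a = 22
result = result << 2  # -> result = 24
out = result & a | result ^ a  # -> out = 30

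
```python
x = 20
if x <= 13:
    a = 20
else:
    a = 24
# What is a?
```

Trace (tracking a):
x = 20  # -> x = 20
if x <= 13:  # condition is False
else:
    a = 24  # -> a = 24

Answer: 24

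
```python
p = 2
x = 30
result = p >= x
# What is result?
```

Trace (tracking result):
p = 2  # -> p = 2
x = 30  # -> x = 30
result = p >= x  # -> result = False

Answer: False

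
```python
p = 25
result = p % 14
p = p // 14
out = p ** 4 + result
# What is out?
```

Answer: 12

Derivation:
Trace (tracking out):
p = 25  # -> p = 25
result = p % 14  # -> result = 11
p = p // 14  # -> p = 1
out = p ** 4 + result  # -> out = 12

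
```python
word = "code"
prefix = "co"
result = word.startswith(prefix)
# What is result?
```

Answer: True

Derivation:
Trace (tracking result):
word = 'code'  # -> word = 'code'
prefix = 'co'  # -> prefix = 'co'
result = word.startswith(prefix)  # -> result = True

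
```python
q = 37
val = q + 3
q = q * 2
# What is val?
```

Trace (tracking val):
q = 37  # -> q = 37
val = q + 3  # -> val = 40
q = q * 2  # -> q = 74

Answer: 40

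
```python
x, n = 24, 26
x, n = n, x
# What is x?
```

Trace (tracking x):
x, n = (24, 26)  # -> x = 24, n = 26
x, n = (n, x)  # -> x = 26, n = 24

Answer: 26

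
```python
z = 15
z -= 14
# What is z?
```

Answer: 1

Derivation:
Trace (tracking z):
z = 15  # -> z = 15
z -= 14  # -> z = 1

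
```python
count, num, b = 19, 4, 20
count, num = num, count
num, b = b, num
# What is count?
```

Answer: 4

Derivation:
Trace (tracking count):
count, num, b = (19, 4, 20)  # -> count = 19, num = 4, b = 20
count, num = (num, count)  # -> count = 4, num = 19
num, b = (b, num)  # -> num = 20, b = 19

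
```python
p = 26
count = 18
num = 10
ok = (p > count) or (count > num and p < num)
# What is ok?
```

Answer: True

Derivation:
Trace (tracking ok):
p = 26  # -> p = 26
count = 18  # -> count = 18
num = 10  # -> num = 10
ok = p > count or (count > num and p < num)  # -> ok = True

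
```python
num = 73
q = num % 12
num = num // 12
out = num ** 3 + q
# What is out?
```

Trace (tracking out):
num = 73  # -> num = 73
q = num % 12  # -> q = 1
num = num // 12  # -> num = 6
out = num ** 3 + q  # -> out = 217

Answer: 217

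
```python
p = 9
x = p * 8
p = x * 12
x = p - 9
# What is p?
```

Answer: 864

Derivation:
Trace (tracking p):
p = 9  # -> p = 9
x = p * 8  # -> x = 72
p = x * 12  # -> p = 864
x = p - 9  # -> x = 855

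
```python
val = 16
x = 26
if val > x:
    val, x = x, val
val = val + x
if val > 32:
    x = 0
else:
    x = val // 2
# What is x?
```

Trace (tracking x):
val = 16  # -> val = 16
x = 26  # -> x = 26
if val > x:  # condition is False
val = val + x  # -> val = 42
if val > 32:  # condition is True
    x = 0  # -> x = 0

Answer: 0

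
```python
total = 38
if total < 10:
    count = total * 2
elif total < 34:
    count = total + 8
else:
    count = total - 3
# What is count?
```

Answer: 35

Derivation:
Trace (tracking count):
total = 38  # -> total = 38
if total < 10:  # condition is False
elif total < 34:  # condition is False
else:
    count = total - 3  # -> count = 35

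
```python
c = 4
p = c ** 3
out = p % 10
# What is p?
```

Answer: 64

Derivation:
Trace (tracking p):
c = 4  # -> c = 4
p = c ** 3  # -> p = 64
out = p % 10  # -> out = 4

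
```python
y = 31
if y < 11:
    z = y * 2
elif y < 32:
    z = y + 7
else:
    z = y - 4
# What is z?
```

Trace (tracking z):
y = 31  # -> y = 31
if y < 11:  # condition is False
elif y < 32:  # condition is True
    z = y + 7  # -> z = 38

Answer: 38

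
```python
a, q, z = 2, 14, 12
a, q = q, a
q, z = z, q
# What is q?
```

Trace (tracking q):
a, q, z = (2, 14, 12)  # -> a = 2, q = 14, z = 12
a, q = (q, a)  # -> a = 14, q = 2
q, z = (z, q)  # -> q = 12, z = 2

Answer: 12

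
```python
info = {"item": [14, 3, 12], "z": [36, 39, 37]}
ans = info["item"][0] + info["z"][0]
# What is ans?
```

Answer: 50

Derivation:
Trace (tracking ans):
info = {'item': [14, 3, 12], 'z': [36, 39, 37]}  # -> info = {'item': [14, 3, 12], 'z': [36, 39, 37]}
ans = info['item'][0] + info['z'][0]  # -> ans = 50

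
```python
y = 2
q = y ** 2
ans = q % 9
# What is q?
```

Trace (tracking q):
y = 2  # -> y = 2
q = y ** 2  # -> q = 4
ans = q % 9  # -> ans = 4

Answer: 4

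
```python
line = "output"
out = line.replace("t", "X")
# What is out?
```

Answer: 'ouXpuX'

Derivation:
Trace (tracking out):
line = 'output'  # -> line = 'output'
out = line.replace('t', 'X')  # -> out = 'ouXpuX'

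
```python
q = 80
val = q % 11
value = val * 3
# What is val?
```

Answer: 3

Derivation:
Trace (tracking val):
q = 80  # -> q = 80
val = q % 11  # -> val = 3
value = val * 3  # -> value = 9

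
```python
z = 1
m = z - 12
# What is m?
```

Trace (tracking m):
z = 1  # -> z = 1
m = z - 12  # -> m = -11

Answer: -11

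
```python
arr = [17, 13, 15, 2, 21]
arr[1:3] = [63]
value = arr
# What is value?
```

Answer: [17, 63, 2, 21]

Derivation:
Trace (tracking value):
arr = [17, 13, 15, 2, 21]  # -> arr = [17, 13, 15, 2, 21]
arr[1:3] = [63]  # -> arr = [17, 63, 2, 21]
value = arr  # -> value = [17, 63, 2, 21]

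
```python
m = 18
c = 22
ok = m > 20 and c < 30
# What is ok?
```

Trace (tracking ok):
m = 18  # -> m = 18
c = 22  # -> c = 22
ok = m > 20 and c < 30  # -> ok = False

Answer: False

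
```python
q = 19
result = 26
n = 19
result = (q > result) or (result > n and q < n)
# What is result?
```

Answer: False

Derivation:
Trace (tracking result):
q = 19  # -> q = 19
result = 26  # -> result = 26
n = 19  # -> n = 19
result = q > result or (result > n and q < n)  # -> result = False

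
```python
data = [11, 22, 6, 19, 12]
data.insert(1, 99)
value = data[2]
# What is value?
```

Trace (tracking value):
data = [11, 22, 6, 19, 12]  # -> data = [11, 22, 6, 19, 12]
data.insert(1, 99)  # -> data = [11, 99, 22, 6, 19, 12]
value = data[2]  # -> value = 22

Answer: 22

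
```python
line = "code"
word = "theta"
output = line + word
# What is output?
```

Trace (tracking output):
line = 'code'  # -> line = 'code'
word = 'theta'  # -> word = 'theta'
output = line + word  # -> output = 'codetheta'

Answer: 'codetheta'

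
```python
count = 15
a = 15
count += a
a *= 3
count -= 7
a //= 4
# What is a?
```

Answer: 11

Derivation:
Trace (tracking a):
count = 15  # -> count = 15
a = 15  # -> a = 15
count += a  # -> count = 30
a *= 3  # -> a = 45
count -= 7  # -> count = 23
a //= 4  # -> a = 11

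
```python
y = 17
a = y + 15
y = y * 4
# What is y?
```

Trace (tracking y):
y = 17  # -> y = 17
a = y + 15  # -> a = 32
y = y * 4  # -> y = 68

Answer: 68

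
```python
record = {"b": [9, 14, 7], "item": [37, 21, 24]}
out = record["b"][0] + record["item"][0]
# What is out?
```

Trace (tracking out):
record = {'b': [9, 14, 7], 'item': [37, 21, 24]}  # -> record = {'b': [9, 14, 7], 'item': [37, 21, 24]}
out = record['b'][0] + record['item'][0]  # -> out = 46

Answer: 46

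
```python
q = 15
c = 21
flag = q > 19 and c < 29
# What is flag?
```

Answer: False

Derivation:
Trace (tracking flag):
q = 15  # -> q = 15
c = 21  # -> c = 21
flag = q > 19 and c < 29  # -> flag = False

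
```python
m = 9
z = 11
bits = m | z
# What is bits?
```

Trace (tracking bits):
m = 9  # -> m = 9
z = 11  # -> z = 11
bits = m | z  # -> bits = 11

Answer: 11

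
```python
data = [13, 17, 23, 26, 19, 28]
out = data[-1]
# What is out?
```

Answer: 28

Derivation:
Trace (tracking out):
data = [13, 17, 23, 26, 19, 28]  # -> data = [13, 17, 23, 26, 19, 28]
out = data[-1]  # -> out = 28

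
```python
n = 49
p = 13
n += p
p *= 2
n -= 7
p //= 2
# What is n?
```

Answer: 55

Derivation:
Trace (tracking n):
n = 49  # -> n = 49
p = 13  # -> p = 13
n += p  # -> n = 62
p *= 2  # -> p = 26
n -= 7  # -> n = 55
p //= 2  # -> p = 13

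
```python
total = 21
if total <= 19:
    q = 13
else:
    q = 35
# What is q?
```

Answer: 35

Derivation:
Trace (tracking q):
total = 21  # -> total = 21
if total <= 19:  # condition is False
else:
    q = 35  # -> q = 35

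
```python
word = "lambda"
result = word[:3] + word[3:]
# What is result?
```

Answer: 'lambda'

Derivation:
Trace (tracking result):
word = 'lambda'  # -> word = 'lambda'
result = word[:3] + word[3:]  # -> result = 'lambda'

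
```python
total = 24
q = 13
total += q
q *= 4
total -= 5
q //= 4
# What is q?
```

Trace (tracking q):
total = 24  # -> total = 24
q = 13  # -> q = 13
total += q  # -> total = 37
q *= 4  # -> q = 52
total -= 5  # -> total = 32
q //= 4  # -> q = 13

Answer: 13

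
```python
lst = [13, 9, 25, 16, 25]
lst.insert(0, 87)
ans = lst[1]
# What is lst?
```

Trace (tracking lst):
lst = [13, 9, 25, 16, 25]  # -> lst = [13, 9, 25, 16, 25]
lst.insert(0, 87)  # -> lst = [87, 13, 9, 25, 16, 25]
ans = lst[1]  # -> ans = 13

Answer: [87, 13, 9, 25, 16, 25]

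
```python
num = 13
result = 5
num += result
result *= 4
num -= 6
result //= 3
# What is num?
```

Trace (tracking num):
num = 13  # -> num = 13
result = 5  # -> result = 5
num += result  # -> num = 18
result *= 4  # -> result = 20
num -= 6  # -> num = 12
result //= 3  # -> result = 6

Answer: 12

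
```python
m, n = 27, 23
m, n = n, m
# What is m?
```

Answer: 23

Derivation:
Trace (tracking m):
m, n = (27, 23)  # -> m = 27, n = 23
m, n = (n, m)  # -> m = 23, n = 27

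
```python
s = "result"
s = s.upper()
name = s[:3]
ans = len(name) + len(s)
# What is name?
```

Answer: 'RES'

Derivation:
Trace (tracking name):
s = 'result'  # -> s = 'result'
s = s.upper()  # -> s = 'RESULT'
name = s[:3]  # -> name = 'RES'
ans = len(name) + len(s)  # -> ans = 9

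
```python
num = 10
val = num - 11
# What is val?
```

Answer: -1

Derivation:
Trace (tracking val):
num = 10  # -> num = 10
val = num - 11  # -> val = -1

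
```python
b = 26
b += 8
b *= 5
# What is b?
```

Answer: 170

Derivation:
Trace (tracking b):
b = 26  # -> b = 26
b += 8  # -> b = 34
b *= 5  # -> b = 170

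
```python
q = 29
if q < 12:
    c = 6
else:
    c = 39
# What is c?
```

Answer: 39

Derivation:
Trace (tracking c):
q = 29  # -> q = 29
if q < 12:  # condition is False
else:
    c = 39  # -> c = 39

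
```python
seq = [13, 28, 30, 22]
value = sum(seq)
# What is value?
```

Trace (tracking value):
seq = [13, 28, 30, 22]  # -> seq = [13, 28, 30, 22]
value = sum(seq)  # -> value = 93

Answer: 93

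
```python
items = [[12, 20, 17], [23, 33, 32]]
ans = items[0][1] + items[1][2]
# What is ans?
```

Trace (tracking ans):
items = [[12, 20, 17], [23, 33, 32]]  # -> items = [[12, 20, 17], [23, 33, 32]]
ans = items[0][1] + items[1][2]  # -> ans = 52

Answer: 52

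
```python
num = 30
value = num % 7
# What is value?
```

Answer: 2

Derivation:
Trace (tracking value):
num = 30  # -> num = 30
value = num % 7  # -> value = 2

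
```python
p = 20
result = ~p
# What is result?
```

Trace (tracking result):
p = 20  # -> p = 20
result = ~p  # -> result = -21

Answer: -21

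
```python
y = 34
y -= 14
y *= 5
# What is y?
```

Answer: 100

Derivation:
Trace (tracking y):
y = 34  # -> y = 34
y -= 14  # -> y = 20
y *= 5  # -> y = 100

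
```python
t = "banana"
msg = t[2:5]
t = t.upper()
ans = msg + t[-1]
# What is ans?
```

Trace (tracking ans):
t = 'banana'  # -> t = 'banana'
msg = t[2:5]  # -> msg = 'nan'
t = t.upper()  # -> t = 'BANANA'
ans = msg + t[-1]  # -> ans = 'nanA'

Answer: 'nanA'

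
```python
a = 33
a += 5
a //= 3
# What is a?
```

Answer: 12

Derivation:
Trace (tracking a):
a = 33  # -> a = 33
a += 5  # -> a = 38
a //= 3  # -> a = 12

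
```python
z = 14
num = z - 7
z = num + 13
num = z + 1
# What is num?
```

Trace (tracking num):
z = 14  # -> z = 14
num = z - 7  # -> num = 7
z = num + 13  # -> z = 20
num = z + 1  # -> num = 21

Answer: 21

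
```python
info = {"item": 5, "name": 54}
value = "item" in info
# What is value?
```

Answer: True

Derivation:
Trace (tracking value):
info = {'item': 5, 'name': 54}  # -> info = {'item': 5, 'name': 54}
value = 'item' in info  # -> value = True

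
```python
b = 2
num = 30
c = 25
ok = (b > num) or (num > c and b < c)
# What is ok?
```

Answer: True

Derivation:
Trace (tracking ok):
b = 2  # -> b = 2
num = 30  # -> num = 30
c = 25  # -> c = 25
ok = b > num or (num > c and b < c)  # -> ok = True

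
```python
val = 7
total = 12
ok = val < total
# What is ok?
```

Answer: True

Derivation:
Trace (tracking ok):
val = 7  # -> val = 7
total = 12  # -> total = 12
ok = val < total  # -> ok = True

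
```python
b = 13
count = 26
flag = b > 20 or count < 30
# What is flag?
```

Answer: True

Derivation:
Trace (tracking flag):
b = 13  # -> b = 13
count = 26  # -> count = 26
flag = b > 20 or count < 30  # -> flag = True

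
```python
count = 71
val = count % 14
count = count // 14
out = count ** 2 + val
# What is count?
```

Answer: 5

Derivation:
Trace (tracking count):
count = 71  # -> count = 71
val = count % 14  # -> val = 1
count = count // 14  # -> count = 5
out = count ** 2 + val  # -> out = 26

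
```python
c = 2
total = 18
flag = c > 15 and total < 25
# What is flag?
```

Answer: False

Derivation:
Trace (tracking flag):
c = 2  # -> c = 2
total = 18  # -> total = 18
flag = c > 15 and total < 25  # -> flag = False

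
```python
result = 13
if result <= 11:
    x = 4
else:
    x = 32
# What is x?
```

Trace (tracking x):
result = 13  # -> result = 13
if result <= 11:  # condition is False
else:
    x = 32  # -> x = 32

Answer: 32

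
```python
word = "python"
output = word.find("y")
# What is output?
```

Trace (tracking output):
word = 'python'  # -> word = 'python'
output = word.find('y')  # -> output = 1

Answer: 1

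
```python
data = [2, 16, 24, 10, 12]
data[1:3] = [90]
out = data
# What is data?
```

Trace (tracking data):
data = [2, 16, 24, 10, 12]  # -> data = [2, 16, 24, 10, 12]
data[1:3] = [90]  # -> data = [2, 90, 10, 12]
out = data  # -> out = [2, 90, 10, 12]

Answer: [2, 90, 10, 12]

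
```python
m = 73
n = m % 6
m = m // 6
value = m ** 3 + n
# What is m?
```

Answer: 12

Derivation:
Trace (tracking m):
m = 73  # -> m = 73
n = m % 6  # -> n = 1
m = m // 6  # -> m = 12
value = m ** 3 + n  # -> value = 1729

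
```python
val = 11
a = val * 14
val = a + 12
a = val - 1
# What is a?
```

Answer: 165

Derivation:
Trace (tracking a):
val = 11  # -> val = 11
a = val * 14  # -> a = 154
val = a + 12  # -> val = 166
a = val - 1  # -> a = 165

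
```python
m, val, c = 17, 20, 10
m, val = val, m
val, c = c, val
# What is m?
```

Answer: 20

Derivation:
Trace (tracking m):
m, val, c = (17, 20, 10)  # -> m = 17, val = 20, c = 10
m, val = (val, m)  # -> m = 20, val = 17
val, c = (c, val)  # -> val = 10, c = 17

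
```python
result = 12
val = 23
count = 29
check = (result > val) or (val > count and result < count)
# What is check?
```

Trace (tracking check):
result = 12  # -> result = 12
val = 23  # -> val = 23
count = 29  # -> count = 29
check = result > val or (val > count and result < count)  # -> check = False

Answer: False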